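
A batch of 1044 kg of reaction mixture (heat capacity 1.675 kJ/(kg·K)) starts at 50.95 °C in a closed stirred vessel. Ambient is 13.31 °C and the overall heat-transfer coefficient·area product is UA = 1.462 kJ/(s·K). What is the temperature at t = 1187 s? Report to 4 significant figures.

27.26 °C

Lumped-capacitance energy balance: M c_p dT/dt = UA(T_amb − T).
dT/dt = (T_ss − T)/τ with T_ss = T_amb = 13.3100 °C, τ = M c_p/UA = 1044·1.675/1.462 = 1196.10 s.
Solution: T(t) = T_ss + (T₀ − T_ss) e^(−t/τ).
T(1187) = 13.3100 + (37.6400)·0.370689 = 27.2627 °C.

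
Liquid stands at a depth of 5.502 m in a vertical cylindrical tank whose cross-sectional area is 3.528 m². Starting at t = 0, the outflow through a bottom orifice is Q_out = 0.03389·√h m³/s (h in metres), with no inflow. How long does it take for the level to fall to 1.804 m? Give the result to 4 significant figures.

208.7 s

Accumulation of liquid (constant cross-section A): A dh/dt = −0.03389 √h.
∫ h^(−1/2) dh = −(0.03389/A) ∫ dt, giving 2√h = 2√h₀ − (0.03389/A) t.
t = 2A(√h₀ − √h)/0.03389 = 2·3.528·(√5.502 − √1.804)/0.03389
  = 7.05600 × (2.34563 − 1.34313) / 0.03389 = 208.724 s.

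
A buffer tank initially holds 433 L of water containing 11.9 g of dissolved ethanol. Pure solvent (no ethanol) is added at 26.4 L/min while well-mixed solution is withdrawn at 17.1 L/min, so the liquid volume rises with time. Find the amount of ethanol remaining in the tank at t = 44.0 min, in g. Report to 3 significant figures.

Total volume: dV/dt = Q_in − Q_out = 9.3000 L/min, so V(t) = 433 + 9.3000 t and V(44.0) = 842.20 L.
No ethanol enters, so dm/dt = −Q_out · (m/V).
Separate: dm/m = −Q_out dt/V(t) ⇒ ln(m/m₀) = −(Q_out/(Q_in−Q_out)) ln(V/V₀).
m = m₀ (V₀/V)^(Q_out/(Q_in−Q_out)) = 11.9 × (433/842.20)^(1.8387) = 3.5018 g.

3.50 g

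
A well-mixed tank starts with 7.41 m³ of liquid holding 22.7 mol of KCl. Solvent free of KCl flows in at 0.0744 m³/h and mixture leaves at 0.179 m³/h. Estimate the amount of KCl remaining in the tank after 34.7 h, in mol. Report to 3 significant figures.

7.18 mol

Total volume: dV/dt = Q_in − Q_out = -0.10460 m³/h, so V(t) = 7.41 − 0.10460 t and V(34.7) = 3.7804 m³.
Solute balance: dm/dt = 0 − Q_out C = −Q_out m/V(t).
Separate: dm/m = −Q_out dt/V(t) ⇒ ln(m/m₀) = −(Q_out/(Q_in−Q_out)) ln(V/V₀).
m = m₀ (V₀/V)^(Q_out/(Q_in−Q_out)) = 22.7 × (7.41/3.7804)^(-1.7113) = 7.1754 mol.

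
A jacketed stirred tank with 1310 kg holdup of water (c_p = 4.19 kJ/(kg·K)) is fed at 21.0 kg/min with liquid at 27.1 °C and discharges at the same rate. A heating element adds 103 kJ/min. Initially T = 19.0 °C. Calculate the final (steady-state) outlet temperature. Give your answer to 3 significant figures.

M c_p dT/dt = ṁ c_p (T_in − T) + Q̇.
At steady state dT/dt = 0 ⇒ T_ss = T_in + Q̇/(ṁ c_p) = 27.1 + 103/(21.0·4.19) = 28.271 °C.

28.3 °C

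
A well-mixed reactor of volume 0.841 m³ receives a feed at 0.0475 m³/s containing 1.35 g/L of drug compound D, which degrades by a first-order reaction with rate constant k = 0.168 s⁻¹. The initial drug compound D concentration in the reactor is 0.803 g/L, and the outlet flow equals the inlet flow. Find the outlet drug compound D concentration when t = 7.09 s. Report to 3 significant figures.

V dC/dt = Q(C_in − C) − k V C.
This is linear with rate a = Q/V + k = 0.22448 s⁻¹.
C_ss = Q C_in/(Q + kV) = 0.33967 g/L; C(t) = C_ss + (C₀ − C_ss) e^(−a t).
C(7.09) = 0.33967 + (0.46333)·e^(−0.22448·7.09) = 0.33967 + (0.46333)·0.20361 = 0.43400 g/L.

0.434 g/L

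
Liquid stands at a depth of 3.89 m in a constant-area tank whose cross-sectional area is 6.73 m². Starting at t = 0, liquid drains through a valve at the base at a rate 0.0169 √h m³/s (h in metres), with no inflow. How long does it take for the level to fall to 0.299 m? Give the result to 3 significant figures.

With no inflow, A dh/dt = −0.0169 √h.
This is separable: 2 d(√h)/dt = −0.0169/A, so √h = √h₀ − (0.0169/(2A)) t.
t = 2A(√h₀ − √h)/0.0169 = 2·6.73·(√3.89 − √0.299)/0.0169
  = 13.460 × (1.9723 − 0.54681) / 0.0169 = 1135.3 s.

1140 s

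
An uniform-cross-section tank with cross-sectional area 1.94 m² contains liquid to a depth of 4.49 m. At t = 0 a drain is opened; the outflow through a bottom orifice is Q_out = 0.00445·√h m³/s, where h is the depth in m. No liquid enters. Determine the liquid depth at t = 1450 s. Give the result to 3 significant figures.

A dh/dt = −Q_out = −0.00445 √h.
This is separable: 2 d(√h)/dt = −0.00445/A, so √h = √h₀ − (0.00445/(2A)) t.
√h = √4.49 − 0.00445·1450/(2·1.94) = 2.1190 − 1.6630 = 0.45595.
h = 0.45595² = 0.20789 m.

0.208 m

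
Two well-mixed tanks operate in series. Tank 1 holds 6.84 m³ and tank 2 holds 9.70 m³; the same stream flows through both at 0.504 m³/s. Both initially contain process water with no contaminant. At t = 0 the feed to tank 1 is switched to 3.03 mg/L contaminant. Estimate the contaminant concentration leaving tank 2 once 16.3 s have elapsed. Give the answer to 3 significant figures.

Time constants: τᵢ = Vᵢ/Q for each well-mixed tank.
τ₁ = 6.84/0.504 = 13.571 s; τ₂ = 9.70/0.504 = 19.246 s.
Solving the cascade with C₁(0)=C₂(0)=0 gives C₂(t) = C_in[1 − (τ₁ e^(−t/τ₁) − τ₂ e^(−t/τ₂))/(τ₁ − τ₂)].
At t = 16.3: e^(−t/τ₁) = 0.30088, e^(−t/τ₂) = 0.42873.
C₂ = 3.03·[1 − (13.571·0.30088 − 19.246·0.42873)/(-5.6746)] = 3.03·0.26550 = 0.80445 mg/L.

0.804 mg/L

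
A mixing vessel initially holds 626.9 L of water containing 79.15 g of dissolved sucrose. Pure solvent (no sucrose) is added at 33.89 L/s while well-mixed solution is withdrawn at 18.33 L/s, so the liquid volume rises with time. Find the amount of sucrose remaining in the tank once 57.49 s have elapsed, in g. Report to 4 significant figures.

Let m(t) be the amount of sucrose. Volume: V(t) = V₀ + (Q_in − Q_out) t = 626.9 + 15.5600 t; V(57.49) = 1521.44 L.
Species balance (pure solvent in): dm/dt = −Q_out · m/V(t).
dm/m = −Q_out dt/(V₀ + 15.5600 t); integrating gives ln(m/m₀) = −(Q_out/(Q_in−Q_out)) ln(V/V₀).
m = m₀ (V₀/V)^(Q_out/(Q_in−Q_out)) = 79.15 × (626.9/1521.44)^(1.17802) = 27.8513 g.

27.85 g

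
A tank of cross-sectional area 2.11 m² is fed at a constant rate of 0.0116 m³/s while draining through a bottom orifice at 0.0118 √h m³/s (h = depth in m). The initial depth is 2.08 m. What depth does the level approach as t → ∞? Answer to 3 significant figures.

0.966 m

Mass balance (ρ constant): A dh/dt = Q_in − 0.0118 √h. At steady state dh/dt = 0:
Q_in = 0.0118 √h_ss ⇒ √h_ss = 0.0116/0.0118 = 0.98305.
h_ss = 0.98305² = 0.96639 m. (Since h₀ = 2.08 m > h_ss, the level will fall toward this value.)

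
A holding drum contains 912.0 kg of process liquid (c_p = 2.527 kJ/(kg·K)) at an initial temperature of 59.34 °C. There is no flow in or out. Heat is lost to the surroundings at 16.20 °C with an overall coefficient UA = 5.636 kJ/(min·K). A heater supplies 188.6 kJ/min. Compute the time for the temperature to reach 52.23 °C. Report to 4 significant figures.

Lumped-capacitance energy balance: M c_p dT/dt = UA(T_amb − T) + Q̇.
τ = M c_p/UA = 408.911 min; T_ss = T_amb + Q̇/UA = 16.20 + 188.6/5.636 = 49.6634 °C.
T(t) = T_ss + (T₀ − T_ss)e^(−t/τ); set T = 52.23:
t = −τ ln[(T − T_ss)/(T₀ − T_ss)] = −408.911 · ln(0.265234) = 542.684 min.

542.7 min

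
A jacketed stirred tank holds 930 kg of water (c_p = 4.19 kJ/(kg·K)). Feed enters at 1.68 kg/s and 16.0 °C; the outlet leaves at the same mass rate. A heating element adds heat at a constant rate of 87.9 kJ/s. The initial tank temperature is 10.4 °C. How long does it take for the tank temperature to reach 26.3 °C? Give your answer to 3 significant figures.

Heat balance on the well-mixed liquid: M c_p dT/dt = ṁ c_p (T_in − T) + 87.9.
τ = M/ṁ = 553.57 s; T_ss = T_in + Q̇/(ṁ c_p) = 28.487 °C.
T(t) = T_ss + (T₀ − T_ss) e^(−t/τ). Set T = 26.3:
e^(−t/τ) = (26.3 − 28.487)/(10.4 − 28.487) = 0.12093
t = −553.57 · ln(0.12093) = 1169.5 s.

1170 s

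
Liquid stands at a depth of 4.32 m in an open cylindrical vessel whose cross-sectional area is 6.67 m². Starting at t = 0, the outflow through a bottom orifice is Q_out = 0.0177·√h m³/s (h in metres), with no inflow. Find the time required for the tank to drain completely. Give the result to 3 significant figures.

1570 s

A dh/dt = −Q_out = −0.0177 √h.
∫ h^(−1/2) dh = −(0.0177/A) ∫ dt, giving 2√h = 2√h₀ − (0.0177/A) t.
Set h = 0: 2√h₀ = (0.0177/A) t_empty ⇒ t_empty = 2A√h₀/0.0177.
t_empty = 2·6.67·√4.32/0.0177 = 13.340·2.0785/0.0177 = 1566.5 s.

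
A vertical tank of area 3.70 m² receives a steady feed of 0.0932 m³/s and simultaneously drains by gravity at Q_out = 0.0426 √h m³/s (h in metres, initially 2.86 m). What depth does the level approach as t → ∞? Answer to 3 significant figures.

4.79 m

A dh/dt = Q_in − 0.0426 √h. Steady state requires inflow = outflow:
Q_in = 0.0426 √h_ss ⇒ √h_ss = 0.0932/0.0426 = 2.1878.
h_ss = 2.1878² = 4.7864 m. (Since h₀ = 2.86 m < h_ss, the level will rise toward this value.)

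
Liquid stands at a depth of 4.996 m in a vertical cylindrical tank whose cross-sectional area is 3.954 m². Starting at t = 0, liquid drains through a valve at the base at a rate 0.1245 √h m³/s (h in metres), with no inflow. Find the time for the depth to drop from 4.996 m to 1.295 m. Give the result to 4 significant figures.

With no inflow, A dh/dt = −0.1245 √h.
This is separable: 2 d(√h)/dt = −0.1245/A, so √h = √h₀ − (0.1245/(2A)) t.
t = 2A(√h₀ − √h)/0.1245 = 2·3.954·(√4.996 − √1.295)/0.1245
  = 7.90800 × (2.23517 − 1.13798) / 0.1245 = 69.6916 s.

69.69 s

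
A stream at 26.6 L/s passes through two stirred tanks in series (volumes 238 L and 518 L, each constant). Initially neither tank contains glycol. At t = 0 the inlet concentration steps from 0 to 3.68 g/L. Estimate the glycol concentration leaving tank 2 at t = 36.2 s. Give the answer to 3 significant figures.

Each tank obeys Vᵢ dCᵢ/dt = Q(Cᵢ₋₁ − Cᵢ), so τᵢ = Vᵢ/Q.
τ₁ = 238/26.6 = 8.9474 s; τ₂ = 518/26.6 = 19.474 s.
Solving the cascade with C₁(0)=C₂(0)=0 gives C₂(t) = C_in[1 − (τ₁ e^(−t/τ₁) − τ₂ e^(−t/τ₂))/(τ₁ − τ₂)].
At t = 36.2: e^(−t/τ₁) = 0.017494, e^(−t/τ₂) = 0.15584.
C₂ = 3.68·[1 − (8.9474·0.017494 − 19.474·0.15584)/(-10.526)] = 3.68·0.72656 = 2.6738 g/L.

2.67 g/L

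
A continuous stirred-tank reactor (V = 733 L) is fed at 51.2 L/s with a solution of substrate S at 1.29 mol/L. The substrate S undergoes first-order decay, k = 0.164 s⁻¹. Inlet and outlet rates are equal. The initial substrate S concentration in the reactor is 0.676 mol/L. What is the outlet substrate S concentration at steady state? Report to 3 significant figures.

0.385 mol/L

Accumulation = in − out − consumed: V dC/dt = Q C_in − Q C − k V C.
Steady state (dC/dt = 0): C_ss = Q C_in/(Q + kV) = C_in/(1 + kV/Q).
C_ss = 51.2·1.29/(51.2 + 0.164·733) = 66.048/171.41 = 0.38532 mol/L.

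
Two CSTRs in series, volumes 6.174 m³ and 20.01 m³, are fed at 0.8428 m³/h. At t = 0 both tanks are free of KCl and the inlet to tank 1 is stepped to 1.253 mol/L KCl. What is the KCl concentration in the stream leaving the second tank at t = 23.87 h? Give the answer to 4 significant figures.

Each tank obeys Vᵢ dCᵢ/dt = Q(Cᵢ₋₁ − Cᵢ), so τᵢ = Vᵢ/Q.
τ₁ = 6.174/0.8428 = 7.32558 h; τ₂ = 20.01/0.8428 = 23.7423 h.
Solving the cascade with C₁(0)=C₂(0)=0 gives C₂(t) = C_in[1 − (τ₁ e^(−t/τ₁) − τ₂ e^(−t/τ₂))/(τ₁ − τ₂)].
At t = 23.87: e^(−t/τ₁) = 0.0384482, e^(−t/τ₂) = 0.365906.
C₂ = 1.253·[1 − (7.32558·0.0384482 − 23.7423·0.365906)/(-16.4167)] = 1.253·0.487974 = 0.611431 mol/L.

0.6114 mol/L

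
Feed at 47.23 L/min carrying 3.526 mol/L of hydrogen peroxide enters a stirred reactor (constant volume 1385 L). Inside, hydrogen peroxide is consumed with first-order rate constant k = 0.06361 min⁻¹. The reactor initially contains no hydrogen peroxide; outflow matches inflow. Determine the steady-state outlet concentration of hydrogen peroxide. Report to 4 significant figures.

V dC/dt = Q(C_in − C) − k V C.
At steady state: 0 = Q C_in − (Q + kV) C_ss, so C_ss = Q C_in/(Q + kV).
C_ss = 47.23·3.526/(47.23 + 0.06361·1385) = 166.533/135.330 = 1.23057 mol/L.

1.231 mol/L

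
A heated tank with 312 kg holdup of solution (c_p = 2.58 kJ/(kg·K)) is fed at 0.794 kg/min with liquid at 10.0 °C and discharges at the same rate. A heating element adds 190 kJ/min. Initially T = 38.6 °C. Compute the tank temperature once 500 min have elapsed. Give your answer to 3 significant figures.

84.8 °C

M c_p dT/dt = ṁ c_p (T_in − T) + Q̇.
τ = M/ṁ = 392.95 min; T_ss = T_in + Q̇/(ṁ c_p) = 10.0 + 190/(0.794·2.58) = 102.75 °C.
Integrating: T(t) = T_ss + (T₀ − T_ss) e^(−t/τ).
T(500) = 102.75 + (-64.150)·e^(−500/392.95) = 102.75 + (-64.150)·0.28015 = 84.778 °C.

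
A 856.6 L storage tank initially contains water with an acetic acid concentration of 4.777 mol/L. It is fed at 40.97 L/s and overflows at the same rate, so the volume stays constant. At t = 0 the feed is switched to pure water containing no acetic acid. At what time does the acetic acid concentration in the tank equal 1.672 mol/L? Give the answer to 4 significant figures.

21.95 s

Accumulation = in − out for the solute gives V dC/dt = Q(C_in − C), so τ = V/Q = 20.9080 s.
C(t) = C_in + (C₀ − C_in) e^(−t/τ). Set C = 1.672 and solve for t:
e^(−t/τ) = (C − C_in)/(C₀ − C_in) = (1.672 − 0)/(4.777 − 0) = 0.350010
t = −τ ln(…) = 20.9080 × 1.04979 = 21.9490 s.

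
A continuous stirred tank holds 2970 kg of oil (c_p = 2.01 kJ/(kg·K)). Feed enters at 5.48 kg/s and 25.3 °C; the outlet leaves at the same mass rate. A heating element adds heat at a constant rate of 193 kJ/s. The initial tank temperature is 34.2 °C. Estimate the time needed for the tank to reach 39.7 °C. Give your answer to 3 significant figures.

551 s

Unsteady energy balance on the tank contents: M c_p dT/dt = ṁ c_p (T_in − T) + 193.
τ = M/ṁ = 541.97 s; T_ss = T_in + Q̇/(ṁ c_p) = 42.822 °C.
T(t) = T_ss + (T₀ − T_ss) e^(−t/τ). Set T = 39.7:
e^(−t/τ) = (39.7 − 42.822)/(34.2 − 42.822) = 0.36209
t = −541.97 · ln(0.36209) = 550.57 s.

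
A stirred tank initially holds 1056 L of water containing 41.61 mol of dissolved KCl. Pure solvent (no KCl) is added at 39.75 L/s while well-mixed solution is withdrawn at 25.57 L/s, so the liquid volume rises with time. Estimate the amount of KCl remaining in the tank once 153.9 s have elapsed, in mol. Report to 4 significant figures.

5.516 mol

Total volume: dV/dt = Q_in − Q_out = 14.1800 L/s, so V(t) = 1056 + 14.1800 t and V(153.9) = 3238.30 L.
Species balance (pure solvent in): dm/dt = −Q_out · m/V(t).
dm/m = −Q_out dt/(V₀ + 14.1800 t); integrating gives ln(m/m₀) = −(Q_out/(Q_in−Q_out)) ln(V/V₀).
m = m₀ (V₀/V)^(Q_out/(Q_in−Q_out)) = 41.61 × (1056/3238.30)^(1.80324) = 5.51624 mol.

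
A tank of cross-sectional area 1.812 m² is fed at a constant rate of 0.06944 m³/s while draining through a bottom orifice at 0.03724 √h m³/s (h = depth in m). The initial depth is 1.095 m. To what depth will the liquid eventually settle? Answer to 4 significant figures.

A dh/dt = Q_in − 0.03724 √h. Steady state requires inflow = outflow:
Q_in = 0.03724 √h_ss ⇒ √h_ss = 0.06944/0.03724 = 1.86466.
h_ss = 1.86466² = 3.47696 m. (Since h₀ = 1.095 m < h_ss, the level will rise toward this value.)

3.477 m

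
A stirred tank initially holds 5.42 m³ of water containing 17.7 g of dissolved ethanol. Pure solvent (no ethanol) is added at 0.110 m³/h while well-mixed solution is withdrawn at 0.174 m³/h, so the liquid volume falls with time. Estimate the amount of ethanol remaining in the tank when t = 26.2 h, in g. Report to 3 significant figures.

6.47 g

Total volume: dV/dt = Q_in − Q_out = -0.064000 m³/h, so V(t) = 5.42 − 0.064000 t and V(26.2) = 3.7432 m³.
Solute balance: dm/dt = 0 − Q_out C = −Q_out m/V(t).
Separate: dm/m = −Q_out dt/V(t) ⇒ ln(m/m₀) = −(Q_out/(Q_in−Q_out)) ln(V/V₀).
m = m₀ (V₀/V)^(Q_out/(Q_in−Q_out)) = 17.7 × (5.42/3.7432)^(-2.7188) = 6.4702 g.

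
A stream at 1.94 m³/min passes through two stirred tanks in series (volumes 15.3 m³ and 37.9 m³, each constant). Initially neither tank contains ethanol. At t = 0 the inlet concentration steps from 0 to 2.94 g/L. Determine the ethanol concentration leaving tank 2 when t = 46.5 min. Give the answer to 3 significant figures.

2.49 g/L

Each tank obeys Vᵢ dCᵢ/dt = Q(Cᵢ₋₁ − Cᵢ), so τᵢ = Vᵢ/Q.
τ₁ = 15.3/1.94 = 7.8866 min; τ₂ = 37.9/1.94 = 19.536 min.
Solving the cascade with C₁(0)=C₂(0)=0 gives C₂(t) = C_in[1 − (τ₁ e^(−t/τ₁) − τ₂ e^(−t/τ₂))/(τ₁ − τ₂)].
At t = 46.5: e^(−t/τ₁) = 0.0027502, e^(−t/τ₂) = 0.092531.
C₂ = 2.94·[1 − (7.8866·0.0027502 − 19.536·0.092531)/(-11.649)] = 2.94·0.84669 = 2.4893 g/L.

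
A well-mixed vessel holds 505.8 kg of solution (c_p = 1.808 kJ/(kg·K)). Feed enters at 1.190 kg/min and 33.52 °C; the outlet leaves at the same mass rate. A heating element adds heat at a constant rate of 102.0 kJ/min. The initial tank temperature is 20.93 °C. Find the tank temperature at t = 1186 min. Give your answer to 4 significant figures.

77.24 °C

First-law balance (no shaft work): M c_p dT/dt = ṁ c_p (T_in − T) + 102.0.
Rearrange: dT/dt = (T_ss − T)/τ with τ = M/ṁ = 425.042 min and T_ss = T_in + Q̇/(ṁ c_p) = 80.9283 °C.
Solution: T(t) = T_ss + (T₀ − T_ss) e^(−t/τ).
T(1186) = 80.9283 + (-59.9983)·e^(−1186/425.042) = 80.9283 + (-59.9983)·0.0614020 = 77.2443 °C.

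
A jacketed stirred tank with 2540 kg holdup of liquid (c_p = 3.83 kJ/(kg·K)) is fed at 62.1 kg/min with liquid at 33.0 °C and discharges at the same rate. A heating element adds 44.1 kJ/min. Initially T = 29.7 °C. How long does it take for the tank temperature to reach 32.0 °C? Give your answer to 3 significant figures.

Energy balance: M c_p dT/dt = ṁ c_p (T_in − T) + 44.1.
τ = M/ṁ = 40.902 min; T_ss = T_in + Q̇/(ṁ c_p) = 33.185 °C.
T(t) = T_ss + (T₀ − T_ss) e^(−t/τ). Set T = 32.0:
e^(−t/τ) = (32.0 − 33.185)/(29.7 − 33.185) = 0.34011
t = −40.902 · ln(0.34011) = 44.112 min.

44.1 min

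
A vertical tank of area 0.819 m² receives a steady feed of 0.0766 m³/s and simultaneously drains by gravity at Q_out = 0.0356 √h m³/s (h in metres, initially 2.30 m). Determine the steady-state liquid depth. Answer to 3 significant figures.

Mass balance (ρ constant): A dh/dt = Q_in − 0.0356 √h. At steady state dh/dt = 0:
Q_in = 0.0356 √h_ss ⇒ √h_ss = 0.0766/0.0356 = 2.1517.
h_ss = 2.1517² = 4.6298 m. (Since h₀ = 2.30 m < h_ss, the level will rise toward this value.)

4.63 m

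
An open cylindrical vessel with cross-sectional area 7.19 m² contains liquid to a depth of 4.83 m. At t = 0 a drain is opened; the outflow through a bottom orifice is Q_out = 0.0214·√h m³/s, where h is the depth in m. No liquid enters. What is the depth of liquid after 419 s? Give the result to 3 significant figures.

2.48 m

A dh/dt = −Q_out = −0.0214 √h.
∫ h^(−1/2) dh = −(0.0214/A) ∫ dt, giving 2√h = 2√h₀ − (0.0214/A) t.
√h = √4.83 − 0.0214·419/(2·7.19) = 2.1977 − 0.62355 = 1.5742.
h = 1.5742² = 2.4780 m.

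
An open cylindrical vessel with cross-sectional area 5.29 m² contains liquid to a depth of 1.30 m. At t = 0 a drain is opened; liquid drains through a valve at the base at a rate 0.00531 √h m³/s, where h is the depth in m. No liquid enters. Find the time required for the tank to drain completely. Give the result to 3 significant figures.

2270 s

With no inflow, A dh/dt = −0.00531 √h.
This is separable: 2 d(√h)/dt = −0.00531/A, so √h = √h₀ − (0.00531/(2A)) t.
Set h = 0: 2√h₀ = (0.00531/A) t_empty ⇒ t_empty = 2A√h₀/0.00531.
t_empty = 2·5.29·√1.30/0.00531 = 10.580·1.1402/0.00531 = 2271.8 s.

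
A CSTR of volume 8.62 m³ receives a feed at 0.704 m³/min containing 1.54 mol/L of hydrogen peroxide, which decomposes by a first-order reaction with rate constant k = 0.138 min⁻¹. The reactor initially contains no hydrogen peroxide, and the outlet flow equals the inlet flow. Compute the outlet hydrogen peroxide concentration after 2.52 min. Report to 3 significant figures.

Accumulation = in − out − consumed: V dC/dt = Q C_in − Q C − k V C.
This is linear with rate a = Q/V + k = 0.21967 min⁻¹.
C_ss = Q C_in/(Q + kV) = 0.57255 mol/L; C(t) = C_ss + (C₀ − C_ss) e^(−a t).
C(2.52) = 0.57255 + (-0.57255)·e^(−0.21967·2.52) = 0.57255 + (-0.57255)·0.57489 = 0.24339 mol/L.

0.243 mol/L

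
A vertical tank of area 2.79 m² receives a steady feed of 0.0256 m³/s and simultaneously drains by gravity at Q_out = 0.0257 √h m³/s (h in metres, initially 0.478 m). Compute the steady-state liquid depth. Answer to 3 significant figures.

0.992 m

Unsteady balance on liquid volume: A dh/dt = Q_in − 0.0257 √h. At steady state dh/dt = 0:
Q_in = 0.0257 √h_ss ⇒ √h_ss = 0.0256/0.0257 = 0.99611.
h_ss = 0.99611² = 0.99223 m. (Since h₀ = 0.478 m < h_ss, the level will rise toward this value.)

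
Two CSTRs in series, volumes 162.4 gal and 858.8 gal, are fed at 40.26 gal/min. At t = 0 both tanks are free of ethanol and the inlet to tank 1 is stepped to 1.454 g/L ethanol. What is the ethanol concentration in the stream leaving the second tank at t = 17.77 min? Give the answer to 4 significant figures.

Each tank obeys Vᵢ dCᵢ/dt = Q(Cᵢ₋₁ − Cᵢ), so τᵢ = Vᵢ/Q.
τ₁ = 162.4/40.26 = 4.03378 min; τ₂ = 858.8/40.26 = 21.3313 min.
Tank 1: C₁ = C_in(1 − e^(−t/τ₁)). Tank 2 (τ₁ ≠ τ₂): C₂ = C_in[1 − (τ₁ e^(−t/τ₁) − τ₂ e^(−t/τ₂))/(τ₁ − τ₂)].
At t = 17.77: e^(−t/τ₁) = 0.0122125, e^(−t/τ₂) = 0.434723.
C₂ = 1.454·[1 − (4.03378·0.0122125 − 21.3313·0.434723)/(-17.2976)] = 1.454·0.466748 = 0.678651 g/L.

0.6787 g/L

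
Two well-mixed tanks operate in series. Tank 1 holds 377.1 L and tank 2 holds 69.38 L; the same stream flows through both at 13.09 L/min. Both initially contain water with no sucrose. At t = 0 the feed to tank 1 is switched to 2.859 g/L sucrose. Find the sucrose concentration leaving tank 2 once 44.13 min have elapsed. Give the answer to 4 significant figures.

2.102 g/L

Each tank obeys Vᵢ dCᵢ/dt = Q(Cᵢ₋₁ − Cᵢ), so τᵢ = Vᵢ/Q.
τ₁ = 377.1/13.09 = 28.8083 min; τ₂ = 69.38/13.09 = 5.30023 min.
Tank 1: C₁ = C_in(1 − e^(−t/τ₁)). Tank 2 (τ₁ ≠ τ₂): C₂ = C_in[1 − (τ₁ e^(−t/τ₁) − τ₂ e^(−t/τ₂))/(τ₁ − τ₂)].
At t = 44.13: e^(−t/τ₁) = 0.216135, e^(−t/τ₂) = 0.000242125.
C₂ = 2.859·[1 − (28.8083·0.216135 − 5.30023·0.000242125)/(23.5080)] = 2.859·0.735189 = 2.10191 g/L.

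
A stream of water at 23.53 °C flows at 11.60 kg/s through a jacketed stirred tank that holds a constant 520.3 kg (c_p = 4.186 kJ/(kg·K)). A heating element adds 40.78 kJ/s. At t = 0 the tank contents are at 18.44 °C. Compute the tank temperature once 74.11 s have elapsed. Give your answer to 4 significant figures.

M c_p dT/dt = ṁ c_p (T_in − T) + Q̇.
Rearrange: dT/dt = (T_ss − T)/τ with τ = M/ṁ = 44.8534 s and T_ss = T_in + Q̇/(ṁ c_p) = 24.3698 °C.
Solution: T(t) = T_ss + (T₀ − T_ss) e^(−t/τ).
T(74.11) = 24.3698 + (-5.92983)·e^(−74.11/44.8534) = 24.3698 + (-5.92983)·0.191614 = 23.2336 °C.

23.23 °C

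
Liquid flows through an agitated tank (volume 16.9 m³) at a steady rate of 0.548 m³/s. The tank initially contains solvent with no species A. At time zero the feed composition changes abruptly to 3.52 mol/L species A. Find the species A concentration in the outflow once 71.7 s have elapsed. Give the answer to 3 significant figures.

3.18 mol/L

Unsteady species balance (constant V, well mixed): V dC/dt = Q(C_in − C).
Rewrite as dC/dt + C/τ = C_in/τ, τ = V/Q = 30.839 s.
This is linear first-order; C(t) = C_in + (C₀ − C_in) e^(−t/τ).
C(71.7) = 3.52 + (0 − 3.52)·e^(−71.7/30.839) = 3.52 + (-3.5200)·0.097789 = 3.1758 mol/L.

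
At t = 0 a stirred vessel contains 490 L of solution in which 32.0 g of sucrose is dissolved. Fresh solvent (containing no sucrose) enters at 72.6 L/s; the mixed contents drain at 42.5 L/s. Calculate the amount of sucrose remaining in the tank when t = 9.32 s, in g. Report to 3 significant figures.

Let m(t) be the amount of sucrose. Volume: V(t) = V₀ + (Q_in − Q_out) t = 490 + 30.100 t; V(9.32) = 770.53 L.
Solute balance: dm/dt = 0 − Q_out C = −Q_out m/V(t).
Separate: dm/m = −Q_out dt/V(t) ⇒ ln(m/m₀) = −(Q_out/(Q_in−Q_out)) ln(V/V₀).
m = m₀ (V₀/V)^(Q_out/(Q_in−Q_out)) = 32.0 × (490/770.53)^(1.4120) = 16.888 g.

16.9 g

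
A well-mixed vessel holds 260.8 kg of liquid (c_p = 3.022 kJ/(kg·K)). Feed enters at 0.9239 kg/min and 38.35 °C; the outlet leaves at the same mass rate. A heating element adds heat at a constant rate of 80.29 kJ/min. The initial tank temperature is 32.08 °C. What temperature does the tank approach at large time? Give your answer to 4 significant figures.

Heat balance on the well-mixed liquid: M c_p dT/dt = ṁ c_p (T_in − T) + 80.29.
At steady state dT/dt = 0 ⇒ T_ss = T_in + Q̇/(ṁ c_p) = 38.35 + 80.29/(0.9239·3.022) = 67.1069 °C.

67.11 °C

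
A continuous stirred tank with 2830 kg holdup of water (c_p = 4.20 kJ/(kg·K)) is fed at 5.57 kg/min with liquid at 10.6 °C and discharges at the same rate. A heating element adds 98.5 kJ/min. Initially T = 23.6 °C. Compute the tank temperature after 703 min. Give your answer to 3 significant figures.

M c_p dT/dt = ṁ c_p (T_in − T) + Q̇.
Rearrange: dT/dt = (T_ss − T)/τ with τ = M/ṁ = 508.08 min and T_ss = T_in + Q̇/(ṁ c_p) = 14.810 °C.
T approaches T_ss exponentially: T(t) = T_ss + (T₀ − T_ss) e^(−t/τ).
T(703) = 14.810 + (8.7895)·e^(−703/508.08) = 14.810 + (8.7895)·0.25066 = 17.014 °C.

17.0 °C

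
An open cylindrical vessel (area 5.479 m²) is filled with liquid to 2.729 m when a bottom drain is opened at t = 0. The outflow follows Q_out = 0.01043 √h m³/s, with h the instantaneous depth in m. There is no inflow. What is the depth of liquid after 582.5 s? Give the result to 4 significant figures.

A dh/dt = −Q_out = −0.01043 √h.
This is separable: 2 d(√h)/dt = −0.01043/A, so √h = √h₀ − (0.01043/(2A)) t.
√h = √2.729 − 0.01043·582.5/(2·5.479) = 1.65197 − 0.554433 = 1.09754.
h = 1.09754² = 1.20458 m.

1.205 m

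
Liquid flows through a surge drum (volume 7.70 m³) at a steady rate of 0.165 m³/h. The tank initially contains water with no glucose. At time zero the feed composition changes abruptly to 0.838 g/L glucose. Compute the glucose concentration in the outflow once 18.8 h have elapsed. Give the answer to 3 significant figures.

0.278 g/L

Accumulation = in − out for the solute gives V dC/dt = Q(C_in − C).
Rewrite as dC/dt + C/τ = C_in/τ, τ = V/Q = 46.667 h.
Solution: C(t) = C_in + (C₀ − C_in) e^(−t/τ).
C(18.8) = 0.838 + (0 − 0.838)·e^(−18.8/46.667) = 0.838 + (-0.83800)·0.66841 = 0.27787 g/L.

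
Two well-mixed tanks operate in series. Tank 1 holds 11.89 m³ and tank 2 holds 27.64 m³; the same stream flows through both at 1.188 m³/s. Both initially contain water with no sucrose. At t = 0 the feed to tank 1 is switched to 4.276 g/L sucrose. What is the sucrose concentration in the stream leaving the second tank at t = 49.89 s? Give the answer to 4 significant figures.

3.419 g/L

Time constants: τᵢ = Vᵢ/Q for each well-mixed tank.
τ₁ = 11.89/1.188 = 10.0084 s; τ₂ = 27.64/1.188 = 23.2660 s.
Tank 1: C₁ = C_in(1 − e^(−t/τ₁)). Tank 2 (τ₁ ≠ τ₂): C₂ = C_in[1 − (τ₁ e^(−t/τ₁) − τ₂ e^(−t/τ₂))/(τ₁ − τ₂)].
At t = 49.89: e^(−t/τ₁) = 0.00684112, e^(−t/τ₂) = 0.117146.
C₂ = 4.276·[1 − (10.0084·0.00684112 − 23.2660·0.117146)/(-13.2576)] = 4.276·0.799582 = 3.41901 g/L.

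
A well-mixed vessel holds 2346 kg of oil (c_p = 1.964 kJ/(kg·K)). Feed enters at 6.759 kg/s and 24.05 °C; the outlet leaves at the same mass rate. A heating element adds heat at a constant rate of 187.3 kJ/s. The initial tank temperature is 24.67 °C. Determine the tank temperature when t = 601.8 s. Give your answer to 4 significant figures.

35.78 °C

M c_p dT/dt = ṁ c_p (T_in − T) + Q̇.
Rearrange: dT/dt = (T_ss − T)/τ with τ = M/ṁ = 347.093 s and T_ss = T_in + Q̇/(ṁ c_p) = 38.1596 °C.
This is linear first-order; T(t) = T_ss + (T₀ − T_ss) e^(−t/τ).
T(601.8) = 38.1596 + (-13.4896)·e^(−601.8/347.093) = 38.1596 + (-13.4896)·0.176607 = 35.7772 °C.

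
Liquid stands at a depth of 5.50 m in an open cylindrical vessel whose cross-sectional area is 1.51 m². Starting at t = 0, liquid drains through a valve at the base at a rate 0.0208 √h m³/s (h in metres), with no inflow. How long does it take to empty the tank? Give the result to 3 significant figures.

A dh/dt = −Q_out = −0.0208 √h.
This is separable: 2 d(√h)/dt = −0.0208/A, so √h = √h₀ − (0.0208/(2A)) t.
Set h = 0: 2√h₀ = (0.0208/A) t_empty ⇒ t_empty = 2A√h₀/0.0208.
t_empty = 2·1.51·√5.50/0.0208 = 3.0200·2.3452/0.0208 = 340.51 s.

341 s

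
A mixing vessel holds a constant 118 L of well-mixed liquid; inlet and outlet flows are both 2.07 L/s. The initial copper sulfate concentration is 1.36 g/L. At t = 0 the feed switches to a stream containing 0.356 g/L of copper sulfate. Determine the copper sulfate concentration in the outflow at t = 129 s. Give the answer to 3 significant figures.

Species balance on the tank: V dC/dt = Q(C_in − C).
Time constant τ = V/Q = 118/2.07 = 57.005 s.
This is linear first-order; C(t) = C_in + (C₀ − C_in) e^(−t/τ).
C(129) = 0.356 + (1.36 − 0.356)·e^(−129/57.005) = 0.356 + (1.0040)·0.10404 = 0.46046 g/L.

0.460 g/L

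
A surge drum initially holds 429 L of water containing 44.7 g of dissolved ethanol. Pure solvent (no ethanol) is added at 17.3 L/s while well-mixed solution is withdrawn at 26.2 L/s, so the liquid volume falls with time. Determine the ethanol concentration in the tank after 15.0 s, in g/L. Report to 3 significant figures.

Total volume: dV/dt = Q_in − Q_out = -8.9000 L/s, so V(t) = 429 − 8.9000 t and V(15.0) = 295.50 L.
No ethanol enters, so dm/dt = −Q_out · (m/V).
dm/m = −Q_out dt/(V₀ − 8.9000 t); integrating gives ln(m/m₀) = −(Q_out/(Q_in−Q_out)) ln(V/V₀).
m = m₀ (V₀/V)^(Q_out/(Q_in−Q_out)) = 44.7 × (429/295.50)^(-2.9438) = 14.918 g.
C = m/V = 14.918/295.50 = 0.050483 g/L.

0.0505 g/L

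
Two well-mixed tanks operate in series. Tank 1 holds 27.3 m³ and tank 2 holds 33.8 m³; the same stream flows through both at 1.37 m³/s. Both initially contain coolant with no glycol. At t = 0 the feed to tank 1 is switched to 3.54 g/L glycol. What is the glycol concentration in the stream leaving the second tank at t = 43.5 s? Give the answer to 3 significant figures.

Time constants: τᵢ = Vᵢ/Q for each well-mixed tank.
τ₁ = 27.3/1.37 = 19.927 s; τ₂ = 33.8/1.37 = 24.672 s.
Tank 1: C₁ = C_in(1 − e^(−t/τ₁)). Tank 2 (τ₁ ≠ τ₂): C₂ = C_in[1 − (τ₁ e^(−t/τ₁) − τ₂ e^(−t/τ₂))/(τ₁ − τ₂)].
At t = 43.5: e^(−t/τ₁) = 0.11271, e^(−t/τ₂) = 0.17150.
C₂ = 3.54·[1 − (19.927·0.11271 − 24.672·0.17150)/(-4.7445)] = 3.54·0.58156 = 2.0587 g/L.

2.06 g/L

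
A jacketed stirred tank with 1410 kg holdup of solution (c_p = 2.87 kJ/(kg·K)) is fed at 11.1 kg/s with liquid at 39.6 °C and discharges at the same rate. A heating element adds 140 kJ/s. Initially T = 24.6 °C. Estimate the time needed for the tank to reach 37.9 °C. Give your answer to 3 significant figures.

147 s

Heat balance on the well-mixed liquid: M c_p dT/dt = ṁ c_p (T_in − T) + 140.
τ = M/ṁ = 127.03 s; T_ss = T_in + Q̇/(ṁ c_p) = 43.995 °C.
T(t) = T_ss + (T₀ − T_ss) e^(−t/τ). Set T = 37.9:
e^(−t/τ) = (37.9 − 43.995)/(24.6 − 43.995) = 0.31424
t = −127.03 · ln(0.31424) = 147.04 s.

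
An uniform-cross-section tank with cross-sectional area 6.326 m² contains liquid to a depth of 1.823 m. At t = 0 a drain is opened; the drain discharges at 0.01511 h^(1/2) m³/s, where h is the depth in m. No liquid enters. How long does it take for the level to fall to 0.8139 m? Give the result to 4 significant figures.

375.1 s

Volume balance on the tank: A dh/dt = −0.01511 √h.
Separate and integrate: 2(√h − √h₀) = −(0.01511/A) t.
t = 2A(√h₀ − √h)/0.01511 = 2·6.326·(√1.823 − √0.8139)/0.01511
  = 12.6520 × (1.35019 − 0.902164) / 0.01511 = 375.140 s.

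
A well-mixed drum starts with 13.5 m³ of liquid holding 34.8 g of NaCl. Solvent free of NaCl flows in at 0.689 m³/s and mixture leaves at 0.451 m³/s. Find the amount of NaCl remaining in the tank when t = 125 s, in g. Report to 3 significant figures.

3.83 g

Total volume: dV/dt = Q_in − Q_out = 0.23800 m³/s, so V(t) = 13.5 + 0.23800 t and V(125) = 43.250 m³.
No NaCl enters, so dm/dt = −Q_out · (m/V).
Separate: dm/m = −Q_out dt/V(t) ⇒ ln(m/m₀) = −(Q_out/(Q_in−Q_out)) ln(V/V₀).
m = m₀ (V₀/V)^(Q_out/(Q_in−Q_out)) = 34.8 × (13.5/43.250)^(1.8950) = 3.8317 g.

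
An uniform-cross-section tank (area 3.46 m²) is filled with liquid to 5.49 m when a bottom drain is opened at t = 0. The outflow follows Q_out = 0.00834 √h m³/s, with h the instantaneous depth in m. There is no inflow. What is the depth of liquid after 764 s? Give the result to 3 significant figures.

A dh/dt = −Q_out = −0.00834 √h.
This is separable: 2 d(√h)/dt = −0.00834/A, so √h = √h₀ − (0.00834/(2A)) t.
√h = √5.49 − 0.00834·764/(2·3.46) = 2.3431 − 0.92077 = 1.4223.
h = 1.4223² = 2.0229 m.

2.02 m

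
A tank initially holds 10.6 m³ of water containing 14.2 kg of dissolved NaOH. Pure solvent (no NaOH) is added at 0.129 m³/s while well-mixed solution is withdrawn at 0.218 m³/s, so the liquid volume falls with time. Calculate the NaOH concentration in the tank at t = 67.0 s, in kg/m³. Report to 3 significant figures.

Total volume: dV/dt = Q_in − Q_out = -0.089000 m³/s, so V(t) = 10.6 − 0.089000 t and V(67.0) = 4.6370 m³.
No NaOH enters, so dm/dt = −Q_out · (m/V).
dm/m = −Q_out dt/(V₀ − 0.089000 t); integrating gives ln(m/m₀) = −(Q_out/(Q_in−Q_out)) ln(V/V₀).
m = m₀ (V₀/V)^(Q_out/(Q_in−Q_out)) = 14.2 × (10.6/4.6370)^(-2.4494) = 1.8740 kg.
C = m/V = 1.8740/4.6370 = 0.40414 kg/m³.

0.404 kg/m³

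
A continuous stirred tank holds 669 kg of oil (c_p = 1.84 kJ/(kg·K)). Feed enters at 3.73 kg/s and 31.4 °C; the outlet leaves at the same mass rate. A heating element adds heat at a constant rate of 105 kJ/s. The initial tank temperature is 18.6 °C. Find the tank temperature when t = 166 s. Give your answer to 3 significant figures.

M c_p dT/dt = ṁ c_p (T_in − T) + Q̇.
Rearrange: dT/dt = (T_ss − T)/τ with τ = M/ṁ = 179.36 s and T_ss = T_in + Q̇/(ṁ c_p) = 46.699 °C.
Solution: T(t) = T_ss + (T₀ − T_ss) e^(−t/τ).
T(166) = 46.699 + (-28.099)·e^(−166/179.36) = 46.699 + (-28.099)·0.39632 = 35.563 °C.

35.6 °C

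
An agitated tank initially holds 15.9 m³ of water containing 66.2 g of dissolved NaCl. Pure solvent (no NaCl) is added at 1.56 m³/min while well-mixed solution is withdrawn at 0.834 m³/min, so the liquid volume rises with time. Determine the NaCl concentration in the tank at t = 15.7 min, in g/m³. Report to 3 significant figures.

1.30 g/m³

Total volume: dV/dt = Q_in − Q_out = 0.72600 m³/min, so V(t) = 15.9 + 0.72600 t and V(15.7) = 27.298 m³.
Solute balance: dm/dt = 0 − Q_out C = −Q_out m/V(t).
Separate: dm/m = −Q_out dt/V(t) ⇒ ln(m/m₀) = −(Q_out/(Q_in−Q_out)) ln(V/V₀).
m = m₀ (V₀/V)^(Q_out/(Q_in−Q_out)) = 66.2 × (15.9/27.298)^(1.1488) = 35.580 g.
C = m/V = 35.580/27.298 = 1.3034 g/m³.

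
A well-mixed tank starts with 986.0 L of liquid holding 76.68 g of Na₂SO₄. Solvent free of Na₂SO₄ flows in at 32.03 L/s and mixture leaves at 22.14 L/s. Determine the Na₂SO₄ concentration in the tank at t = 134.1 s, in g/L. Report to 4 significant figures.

0.004920 g/L

Let m(t) be the amount of Na₂SO₄. Volume: V(t) = V₀ + (Q_in − Q_out) t = 986.0 + 9.89000 t; V(134.1) = 2312.25 L.
Solute balance: dm/dt = 0 − Q_out C = −Q_out m/V(t).
Separate: dm/m = −Q_out dt/V(t) ⇒ ln(m/m₀) = −(Q_out/(Q_in−Q_out)) ln(V/V₀).
m = m₀ (V₀/V)^(Q_out/(Q_in−Q_out)) = 76.68 × (986.0/2312.25)^(2.23862) = 11.3773 g.
C = m/V = 11.3773/2312.25 = 0.00492043 g/L.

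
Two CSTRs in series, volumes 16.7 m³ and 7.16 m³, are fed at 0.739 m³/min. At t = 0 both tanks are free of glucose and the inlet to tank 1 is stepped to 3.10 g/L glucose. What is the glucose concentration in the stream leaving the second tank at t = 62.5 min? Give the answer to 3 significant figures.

2.76 g/L

Species balance on tank i: dCᵢ/dt = (Cᵢ₋₁ − Cᵢ)/τᵢ with τᵢ = Vᵢ/Q.
τ₁ = 16.7/0.739 = 22.598 min; τ₂ = 7.16/0.739 = 9.6888 min.
Solving the cascade with C₁(0)=C₂(0)=0 gives C₂(t) = C_in[1 − (τ₁ e^(−t/τ₁) − τ₂ e^(−t/τ₂))/(τ₁ − τ₂)].
At t = 62.5: e^(−t/τ₁) = 0.062931, e^(−t/τ₂) = 0.0015793.
C₂ = 3.10·[1 − (22.598·0.062931 − 9.6888·0.0015793)/(12.909)] = 3.10·0.89102 = 2.7622 g/L.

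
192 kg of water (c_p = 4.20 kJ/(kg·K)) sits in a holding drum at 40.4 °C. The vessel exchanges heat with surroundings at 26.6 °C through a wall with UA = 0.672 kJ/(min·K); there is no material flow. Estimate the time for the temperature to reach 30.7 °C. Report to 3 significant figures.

Lumped-capacitance energy balance: M c_p dT/dt = UA(T_amb − T).
τ = M c_p/UA = 1200.0 min; T_ss = T_amb = 26.600 °C.
T(t) = T_ss + (T₀ − T_ss)e^(−t/τ); set T = 30.7:
t = −τ ln[(T − T_ss)/(T₀ − T_ss)] = −1200.0 · ln(0.29710) = 1456.4 min.

1460 min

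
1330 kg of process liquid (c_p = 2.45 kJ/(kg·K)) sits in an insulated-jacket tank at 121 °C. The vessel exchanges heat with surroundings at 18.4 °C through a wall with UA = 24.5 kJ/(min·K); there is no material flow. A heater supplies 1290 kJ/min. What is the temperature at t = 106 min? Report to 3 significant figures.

Lumped-capacitance energy balance: M c_p dT/dt = UA(T_amb − T) + Q̇.
dT/dt = (T_ss − T)/τ with T_ss = T_amb + Q̇/UA = 18.4 + 1290/24.5 = 71.053 °C, τ = M c_p/UA = 1330·2.45/24.5 = 133.00 min.
Integrating: T(t) = T_ss + (T₀ − T_ss) e^(−t/τ).
T(106) = 71.053 + (49.947)·0.45068 = 93.563 °C.

93.6 °C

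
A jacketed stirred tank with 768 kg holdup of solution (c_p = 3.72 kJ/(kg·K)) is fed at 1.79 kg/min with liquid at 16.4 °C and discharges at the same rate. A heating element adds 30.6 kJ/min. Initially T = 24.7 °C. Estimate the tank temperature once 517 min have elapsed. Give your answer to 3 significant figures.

First-law balance (no shaft work): M c_p dT/dt = ṁ c_p (T_in − T) + 30.6.
τ = M/ṁ = 429.05 min; T_ss = T_in + Q̇/(ṁ c_p) = 16.4 + 30.6/(1.79·3.72) = 20.995 °C.
This is linear first-order; T(t) = T_ss + (T₀ − T_ss) e^(−t/τ).
T(517) = 20.995 + (3.7046)·e^(−517/429.05) = 20.995 + (3.7046)·0.29970 = 22.106 °C.

22.1 °C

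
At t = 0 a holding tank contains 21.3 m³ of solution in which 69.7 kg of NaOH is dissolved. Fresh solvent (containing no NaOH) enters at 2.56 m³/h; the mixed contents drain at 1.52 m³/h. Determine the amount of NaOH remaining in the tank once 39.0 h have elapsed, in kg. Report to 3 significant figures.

14.7 kg

Let m(t) be the amount of NaOH. Volume: V(t) = V₀ + (Q_in − Q_out) t = 21.3 + 1.0400 t; V(39.0) = 61.860 m³.
Solute balance: dm/dt = 0 − Q_out C = −Q_out m/V(t).
Separate: dm/m = −Q_out dt/V(t) ⇒ ln(m/m₀) = −(Q_out/(Q_in−Q_out)) ln(V/V₀).
m = m₀ (V₀/V)^(Q_out/(Q_in−Q_out)) = 69.7 × (21.3/61.860)^(1.4615) = 14.672 kg.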